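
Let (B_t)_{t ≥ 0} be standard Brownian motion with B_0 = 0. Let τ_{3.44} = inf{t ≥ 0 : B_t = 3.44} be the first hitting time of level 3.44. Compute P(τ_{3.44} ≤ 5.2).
P(τ_{3.44} ≤ 5.2) = 2(1 − Φ(3.44/√5.2)) = 2(1 − Φ(1.5085)) ≈ 0.1314

By the reflection principle for standard BM, P(τ_b ≤ t) = 2 · P(B_t ≥ b). Since B_t ~ N(0, t), P(B_t ≥ 3.44) = 1 − Φ(3.44/√t) = 1 − Φ(3.44/√5.2) = 1 − Φ(1.5085) ≈ 0.06571. Doubling: P(τ_{3.44} ≤ 5.2) ≈ 2 · 0.06571 = 0.13142 ≈ 0.1314.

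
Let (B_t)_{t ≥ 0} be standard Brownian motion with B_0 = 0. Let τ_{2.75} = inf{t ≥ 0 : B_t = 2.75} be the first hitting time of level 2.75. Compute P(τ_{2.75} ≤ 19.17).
P(τ_{2.75} ≤ 19.17) = 2(1 − Φ(2.75/√19.17)) = 2(1 − Φ(0.6281)) ≈ 0.5299

By the reflection principle for standard BM, P(τ_b ≤ t) = 2 · P(B_t ≥ b). Since B_t ~ N(0, t), P(B_t ≥ 2.75) = 1 − Φ(2.75/√t) = 1 − Φ(2.75/√19.17) = 1 − Φ(0.6281) ≈ 0.26497. Doubling: P(τ_{2.75} ≤ 19.17) ≈ 2 · 0.26497 = 0.52994 ≈ 0.5299.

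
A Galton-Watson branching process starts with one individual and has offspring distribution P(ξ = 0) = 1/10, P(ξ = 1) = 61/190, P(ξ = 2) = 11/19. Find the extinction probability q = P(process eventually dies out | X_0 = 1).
q = 19/110

The pgf is f(s) = 1/10 + 61/190·s + 11/19·s². The extinction probability q is the smallest fixed point of f in [0, 1]. Setting s = f(s):
  11/19·s² + (61/190 − 1)·s + 1/10 = 0
  11/19·s² − (1/10 + 11/19)·s + 1/10 = 0
which factors as (s − 1)·(11/19·s − 1/10) = 0, giving roots s = 1 and s = (1/10)/(11/19) = 19/110.
Mean offspring μ = 61/190 + 2·11/19 = 281/190 > 1 (supercritical), so q < 1. The extinction probability is the smaller root: q = (1/10)/(11/19) = 19/110.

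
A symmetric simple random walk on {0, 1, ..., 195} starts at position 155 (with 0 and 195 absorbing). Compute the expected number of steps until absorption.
E[τ | X_0 = 155] = 6200

Let v_k = E[τ | X_0 = k]. Boundary: v_0 = v_195 = 0. Recurrence: v_k = 1 + (v_{k-1} + v_{k+1})/2 for 1 ≤ k ≤ 194. The particular solution to v_k − (v_{k-1} + v_{k+1})/2 = 1 is v_k = −k^2. Adding homogeneous solution A + B k and matching boundaries gives v_k = k (195 − k). Substituting k = 155: v_155 = 155 · 40 = 6200.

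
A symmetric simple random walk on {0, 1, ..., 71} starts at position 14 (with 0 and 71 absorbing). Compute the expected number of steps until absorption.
E[τ | X_0 = 14] = 798

Let v_k = E[τ | X_0 = k]. Boundary: v_0 = v_71 = 0. Recurrence: v_k = 1 + (v_{k-1} + v_{k+1})/2 for 1 ≤ k ≤ 70. The particular solution to v_k − (v_{k-1} + v_{k+1})/2 = 1 is v_k = −k^2. Adding homogeneous solution A + B k and matching boundaries gives v_k = k (71 − k). Substituting k = 14: v_14 = 14 · 57 = 798.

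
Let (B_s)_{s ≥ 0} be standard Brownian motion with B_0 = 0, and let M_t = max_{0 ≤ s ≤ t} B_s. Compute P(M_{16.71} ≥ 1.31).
P(M_{16.71} ≥ 1.31) = 2·P(B_{16.71} ≥ 1.31) = 2(1 − Φ(1.31/√16.71)) ≈ 0.7486

By the reflection principle for Brownian motion, P(M_t ≥ a) = 2 · P(B_t ≥ a) for a ≥ 0. Since B_t ~ N(0, t), P(B_t ≥ 1.31) = 1 − Φ(1.31/√t) = 1 − Φ(1.31/√16.71) = 1 − Φ(0.3205). So
  P(M_{16.71} ≥ 1.31) = 2(1 − Φ(0.3205)) ≈ 0.7486.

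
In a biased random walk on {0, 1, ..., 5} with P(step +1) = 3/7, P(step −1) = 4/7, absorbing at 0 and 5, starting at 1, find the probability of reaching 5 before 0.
P(hit 5 before 0) = (1 − (4/3)^1) / (1 − (4/3)^5) = 81/781

Let u_k denote P(reach 5 before 0 | start at k). Boundary: u_0 = 0, u_5 = 1. Recurrence: u_k = 3/7·u_{k+1} + 4/7·u_{k-1} for 1 ≤ k ≤ 4. Try u_k = A + B·r^k with r = q/p = (4/7)/(3/7) = 4/3. Substitution satisfies the recurrence; boundary conditions give:
  u_k = (1 − r^k) / (1 − r^N) = (1 − (4/3)^1) / (1 − (4/3)^5) = 81/781.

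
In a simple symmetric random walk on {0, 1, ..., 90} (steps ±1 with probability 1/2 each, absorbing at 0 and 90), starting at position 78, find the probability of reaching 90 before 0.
P(hit 90 before 0) = 78/90 = 13/15

Let u_k = P(hit 90 before 0 | start at k). Then u_0 = 0, u_90 = 1, and u_k = u_{k-1}/2 + u_{k+1}/2 for 1 ≤ k ≤ 89. This harmonic recurrence is solved by u_k = k/90, giving u_78 = 78/90 = 13/15.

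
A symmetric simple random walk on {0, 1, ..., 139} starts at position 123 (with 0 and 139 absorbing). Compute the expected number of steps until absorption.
E[τ | X_0 = 123] = 1968

Let v_k = E[τ | X_0 = k]. Boundary: v_0 = v_139 = 0. Recurrence: v_k = 1 + (v_{k-1} + v_{k+1})/2 for 1 ≤ k ≤ 138. The particular solution to v_k − (v_{k-1} + v_{k+1})/2 = 1 is v_k = −k^2. Adding homogeneous solution A + B k and matching boundaries gives v_k = k (139 − k). Substituting k = 123: v_123 = 123 · 16 = 1968.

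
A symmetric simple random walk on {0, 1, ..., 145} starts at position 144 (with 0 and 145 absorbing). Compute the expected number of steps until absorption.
E[τ | X_0 = 144] = 144

Let v_k = E[τ | X_0 = k]. Boundary: v_0 = v_145 = 0. Recurrence: v_k = 1 + (v_{k-1} + v_{k+1})/2 for 1 ≤ k ≤ 144. The particular solution to v_k − (v_{k-1} + v_{k+1})/2 = 1 is v_k = −k^2. Adding homogeneous solution A + B k and matching boundaries gives v_k = k (145 − k). Substituting k = 144: v_144 = 144 · 1 = 144.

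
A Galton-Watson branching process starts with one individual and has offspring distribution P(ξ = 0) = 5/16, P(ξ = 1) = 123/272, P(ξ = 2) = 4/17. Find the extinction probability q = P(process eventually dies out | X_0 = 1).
q = 1

Mean offspring μ = 0·5/16 + 1·123/272 + 2·4/17 = 251/272 ≤ 1. For μ ≤ 1 with offspring not concentrated at 1, the Galton-Watson process goes extinct almost surely, so q = 1.
(Algebraic check: The pgf is f(s) = 5/16 + 123/272·s + 4/17·s². The extinction probability q is the smallest fixed point of f in [0, 1]. Setting s = f(s):
  4/17·s² + (123/272 − 1)·s + 5/16 = 0
  4/17·s² − (5/16 + 4/17)·s + 5/16 = 0
which factors as (s − 1)·(4/17·s − 5/16) = 0, giving roots s = 1 and s = (5/16)/(4/17) = 85/64. Since 85/64 ≥ 1, the smallest root in [0, 1] is s = 1.)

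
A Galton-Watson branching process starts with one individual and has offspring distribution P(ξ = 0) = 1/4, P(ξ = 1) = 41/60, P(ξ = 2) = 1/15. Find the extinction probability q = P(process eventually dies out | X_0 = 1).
q = 1

Mean offspring μ = 0·1/4 + 1·41/60 + 2·1/15 = 49/60 ≤ 1. For μ ≤ 1 with offspring not concentrated at 1, the Galton-Watson process goes extinct almost surely, so q = 1.
(Algebraic check: The pgf is f(s) = 1/4 + 41/60·s + 1/15·s². The extinction probability q is the smallest fixed point of f in [0, 1]. Setting s = f(s):
  1/15·s² + (41/60 − 1)·s + 1/4 = 0
  1/15·s² − (1/4 + 1/15)·s + 1/4 = 0
which factors as (s − 1)·(1/15·s − 1/4) = 0, giving roots s = 1 and s = (1/4)/(1/15) = 15/4. Since 15/4 ≥ 1, the smallest root in [0, 1] is s = 1.)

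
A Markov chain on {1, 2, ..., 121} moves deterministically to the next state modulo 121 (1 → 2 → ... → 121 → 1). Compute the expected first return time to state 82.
E[T_82 | X_0 = 82] = 121

The chain cycles deterministically, so starting at state 82 it returns in exactly 121 steps. Equivalently, the stationary distribution is uniform π_j = 1/121 for every state j, so by Kac's formula E[T_82] = 1/π_82 = 121.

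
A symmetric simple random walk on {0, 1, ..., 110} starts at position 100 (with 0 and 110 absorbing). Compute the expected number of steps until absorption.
E[τ | X_0 = 100] = 1000

Let v_k = E[τ | X_0 = k]. Boundary: v_0 = v_110 = 0. Recurrence: v_k = 1 + (v_{k-1} + v_{k+1})/2 for 1 ≤ k ≤ 109. The particular solution to v_k − (v_{k-1} + v_{k+1})/2 = 1 is v_k = −k^2. Adding homogeneous solution A + B k and matching boundaries gives v_k = k (110 − k). Substituting k = 100: v_100 = 100 · 10 = 1000.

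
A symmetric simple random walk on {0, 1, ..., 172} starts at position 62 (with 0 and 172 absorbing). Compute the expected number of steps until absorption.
E[τ | X_0 = 62] = 6820

Let v_k = E[τ | X_0 = k]. Boundary: v_0 = v_172 = 0. Recurrence: v_k = 1 + (v_{k-1} + v_{k+1})/2 for 1 ≤ k ≤ 171. The particular solution to v_k − (v_{k-1} + v_{k+1})/2 = 1 is v_k = −k^2. Adding homogeneous solution A + B k and matching boundaries gives v_k = k (172 − k). Substituting k = 62: v_62 = 62 · 110 = 6820.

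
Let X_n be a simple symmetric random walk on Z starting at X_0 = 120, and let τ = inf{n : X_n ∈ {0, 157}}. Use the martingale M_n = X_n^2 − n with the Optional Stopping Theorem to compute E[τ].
E[τ] = 4440

M_n = X_n^2 − n is a martingale (since E[X_{n+1}^2 | F_n] = X_n^2 + 1). By OST (τ has finite mean in a bounded region), E[M_τ] = E[M_0] = X_0^2 − 0 = 120^2 = 14400. Also E[M_τ] = E[X_τ^2] − E[τ]. The walk exits at 0 or 157, with P(hit 157 first) = 120/157, so E[X_τ^2] = 157^2 · 120/157 + 0 = 18840. Thus E[τ] = E[X_τ^2] − E[M_τ] = 18840 − 14400 = 4440 = 120(157 − 120) = 4440.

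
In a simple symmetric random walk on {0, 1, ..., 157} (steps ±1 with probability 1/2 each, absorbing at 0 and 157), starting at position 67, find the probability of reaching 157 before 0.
P(hit 157 before 0) = 67/157

Let u_k = P(hit 157 before 0 | start at k). Then u_0 = 0, u_157 = 1, and u_k = u_{k-1}/2 + u_{k+1}/2 for 1 ≤ k ≤ 156. This harmonic recurrence is solved by u_k = k/157, giving u_67 = 67/157.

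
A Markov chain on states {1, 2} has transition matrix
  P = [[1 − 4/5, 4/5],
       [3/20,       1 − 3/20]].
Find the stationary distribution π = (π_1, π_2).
π_1 = 3/19, π_2 = 16/19

Solve πP = π with π_1 + π_2 = 1. From πP = π: π_1 · (1 − 4/5) + π_2 · 3/20 = π_1 ⇒ π_2 · 3/20 = π_1 · 4/5 ⇒ π_2/π_1 = (4/5)/(3/20) = 16/3. Together with π_1 + π_2 = 1:
  π_1 = (3/20)/(4/5 + 3/20) = (3/20)/(19/20) = 3/19,
  π_2 = (4/5)/(4/5 + 3/20) = (4/5)/(19/20) = 16/19.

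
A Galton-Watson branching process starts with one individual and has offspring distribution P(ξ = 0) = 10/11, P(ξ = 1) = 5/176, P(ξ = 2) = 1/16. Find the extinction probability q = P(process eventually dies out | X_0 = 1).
q = 1

Mean offspring μ = 0·10/11 + 1·5/176 + 2·1/16 = 27/176 ≤ 1. For μ ≤ 1 with offspring not concentrated at 1, the Galton-Watson process goes extinct almost surely, so q = 1.
(Algebraic check: The pgf is f(s) = 10/11 + 5/176·s + 1/16·s². The extinction probability q is the smallest fixed point of f in [0, 1]. Setting s = f(s):
  1/16·s² + (5/176 − 1)·s + 10/11 = 0
  1/16·s² − (10/11 + 1/16)·s + 10/11 = 0
which factors as (s − 1)·(1/16·s − 10/11) = 0, giving roots s = 1 and s = (10/11)/(1/16) = 160/11. Since 160/11 ≥ 1, the smallest root in [0, 1] is s = 1.)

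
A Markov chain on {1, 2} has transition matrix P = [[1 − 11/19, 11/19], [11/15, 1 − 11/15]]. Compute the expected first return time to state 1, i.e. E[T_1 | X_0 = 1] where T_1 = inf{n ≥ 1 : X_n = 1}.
E[T_1 | X_0 = 1] = 1/π_1 = 34/19

For an irreducible recurrent Markov chain with stationary distribution π, E[T_i | X_0 = i] = 1/π_i (Kac's formula). Here π_1 = (11/15)/(11/19 + 11/15) = (11/15)/(374/285) = 19/34, so E[T_1 | X_0 = 1] = 1/π_1 = (11/19 + 11/15)/(11/15) = (374/285)/(11/15) = 34/19.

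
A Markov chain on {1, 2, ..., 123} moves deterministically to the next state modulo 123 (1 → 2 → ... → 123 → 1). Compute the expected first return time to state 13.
E[T_13 | X_0 = 13] = 123

The chain cycles deterministically, so starting at state 13 it returns in exactly 123 steps. Equivalently, the stationary distribution is uniform π_j = 1/123 for every state j, so by Kac's formula E[T_13] = 1/π_13 = 123.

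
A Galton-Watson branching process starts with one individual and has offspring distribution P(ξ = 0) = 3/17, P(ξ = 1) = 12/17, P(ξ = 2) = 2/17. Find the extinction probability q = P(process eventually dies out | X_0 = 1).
q = 1

Mean offspring μ = 0·3/17 + 1·12/17 + 2·2/17 = 16/17 ≤ 1. For μ ≤ 1 with offspring not concentrated at 1, the Galton-Watson process goes extinct almost surely, so q = 1.
(Algebraic check: The pgf is f(s) = 3/17 + 12/17·s + 2/17·s². The extinction probability q is the smallest fixed point of f in [0, 1]. Setting s = f(s):
  2/17·s² + (12/17 − 1)·s + 3/17 = 0
  2/17·s² − (3/17 + 2/17)·s + 3/17 = 0
which factors as (s − 1)·(2/17·s − 3/17) = 0, giving roots s = 1 and s = (3/17)/(2/17) = 3/2. Since 3/2 ≥ 1, the smallest root in [0, 1] is s = 1.)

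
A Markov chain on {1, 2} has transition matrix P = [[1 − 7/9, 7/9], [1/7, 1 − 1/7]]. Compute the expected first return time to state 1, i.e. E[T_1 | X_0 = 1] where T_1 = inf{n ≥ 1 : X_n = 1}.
E[T_1 | X_0 = 1] = 1/π_1 = 58/9

For an irreducible recurrent Markov chain with stationary distribution π, E[T_i | X_0 = i] = 1/π_i (Kac's formula). Here π_1 = (1/7)/(7/9 + 1/7) = (1/7)/(58/63) = 9/58, so E[T_1 | X_0 = 1] = 1/π_1 = (7/9 + 1/7)/(1/7) = (58/63)/(1/7) = 58/9.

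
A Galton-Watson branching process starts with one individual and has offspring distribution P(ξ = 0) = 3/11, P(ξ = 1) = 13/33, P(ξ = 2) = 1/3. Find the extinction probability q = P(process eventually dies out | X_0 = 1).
q = 9/11

The pgf is f(s) = 3/11 + 13/33·s + 1/3·s². The extinction probability q is the smallest fixed point of f in [0, 1]. Setting s = f(s):
  1/3·s² + (13/33 − 1)·s + 3/11 = 0
  1/3·s² − (3/11 + 1/3)·s + 3/11 = 0
which factors as (s − 1)·(1/3·s − 3/11) = 0, giving roots s = 1 and s = (3/11)/(1/3) = 9/11.
Mean offspring μ = 13/33 + 2·1/3 = 35/33 > 1 (supercritical), so q < 1. The extinction probability is the smaller root: q = (3/11)/(1/3) = 9/11.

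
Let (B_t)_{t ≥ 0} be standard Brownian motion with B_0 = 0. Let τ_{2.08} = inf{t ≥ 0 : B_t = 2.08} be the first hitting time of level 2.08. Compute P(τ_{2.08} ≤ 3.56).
P(τ_{2.08} ≤ 3.56) = 2(1 − Φ(2.08/√3.56)) = 2(1 − Φ(1.1024)) ≈ 0.2703

By the reflection principle for standard BM, P(τ_b ≤ t) = 2 · P(B_t ≥ b). Since B_t ~ N(0, t), P(B_t ≥ 2.08) = 1 − Φ(2.08/√t) = 1 − Φ(2.08/√3.56) = 1 − Φ(1.1024) ≈ 0.13514. Doubling: P(τ_{2.08} ≤ 3.56) ≈ 2 · 0.13514 = 0.27028 ≈ 0.2703.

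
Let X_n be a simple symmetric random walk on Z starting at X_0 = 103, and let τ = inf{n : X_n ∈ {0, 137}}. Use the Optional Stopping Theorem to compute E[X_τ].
E[X_τ] = 103

X_n is a martingale and τ is a bounded-mean stopping time (indeed τ is finite a.s. with bounded expectation since the walk is in a bounded region). By the OST, E[X_τ] = E[X_0] = 103. Equivalently: E[X_τ] = 137 · P(hit 137 first) + 0 · P(hit 0 first) = 137 · (103/137) = 103.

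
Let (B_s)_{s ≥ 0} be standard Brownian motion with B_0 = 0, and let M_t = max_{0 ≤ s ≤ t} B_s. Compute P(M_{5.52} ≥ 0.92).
P(M_{5.52} ≥ 0.92) = 2·P(B_{5.52} ≥ 0.92) = 2(1 − Φ(0.92/√5.52)) ≈ 0.6954

By the reflection principle for Brownian motion, P(M_t ≥ a) = 2 · P(B_t ≥ a) for a ≥ 0. Since B_t ~ N(0, t), P(B_t ≥ 0.92) = 1 − Φ(0.92/√t) = 1 − Φ(0.92/√5.52) = 1 − Φ(0.3916). So
  P(M_{5.52} ≥ 0.92) = 2(1 − Φ(0.3916)) ≈ 0.6954.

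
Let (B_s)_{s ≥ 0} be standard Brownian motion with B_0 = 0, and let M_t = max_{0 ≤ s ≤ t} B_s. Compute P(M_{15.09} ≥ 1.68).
P(M_{15.09} ≥ 1.68) = 2·P(B_{15.09} ≥ 1.68) = 2(1 − Φ(1.68/√15.09)) ≈ 0.6654

By the reflection principle for Brownian motion, P(M_t ≥ a) = 2 · P(B_t ≥ a) for a ≥ 0. Since B_t ~ N(0, t), P(B_t ≥ 1.68) = 1 − Φ(1.68/√t) = 1 − Φ(1.68/√15.09) = 1 − Φ(0.4325). So
  P(M_{15.09} ≥ 1.68) = 2(1 − Φ(0.4325)) ≈ 0.6654.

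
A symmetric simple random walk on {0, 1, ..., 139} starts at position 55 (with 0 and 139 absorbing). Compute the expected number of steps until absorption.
E[τ | X_0 = 55] = 4620

Let v_k = E[τ | X_0 = k]. Boundary: v_0 = v_139 = 0. Recurrence: v_k = 1 + (v_{k-1} + v_{k+1})/2 for 1 ≤ k ≤ 138. The particular solution to v_k − (v_{k-1} + v_{k+1})/2 = 1 is v_k = −k^2. Adding homogeneous solution A + B k and matching boundaries gives v_k = k (139 − k). Substituting k = 55: v_55 = 55 · 84 = 4620.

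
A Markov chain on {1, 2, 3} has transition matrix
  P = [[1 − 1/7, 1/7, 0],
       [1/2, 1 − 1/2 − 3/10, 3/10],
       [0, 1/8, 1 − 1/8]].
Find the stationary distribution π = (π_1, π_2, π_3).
π = (35/69, 10/69, 8/23)

This is a birth-death chain on three states, which satisfies detailed balance: π_1 · P_{12} = π_2 · P_{21} and π_2 · P_{23} = π_3 · P_{32}.
From π_1 · 1/7 = π_2 · 1/2: π_2/π_1 = (1/7)/(1/2) = 2/7.
From π_2 · 3/10 = π_3 · 1/8: π_3/π_2 = (3/10)/(1/8) = 12/5.
Take π_1 proportional to 1; then unnormalized π = (1, 2/7, 24/35). Normalize by dividing by the sum 69/35:
  π = (35/69, 10/69, 8/23).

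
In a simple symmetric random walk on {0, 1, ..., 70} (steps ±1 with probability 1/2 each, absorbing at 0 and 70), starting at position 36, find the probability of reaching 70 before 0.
P(hit 70 before 0) = 36/70 = 18/35

Let u_k = P(hit 70 before 0 | start at k). Then u_0 = 0, u_70 = 1, and u_k = u_{k-1}/2 + u_{k+1}/2 for 1 ≤ k ≤ 69. This harmonic recurrence is solved by u_k = k/70, giving u_36 = 36/70 = 18/35.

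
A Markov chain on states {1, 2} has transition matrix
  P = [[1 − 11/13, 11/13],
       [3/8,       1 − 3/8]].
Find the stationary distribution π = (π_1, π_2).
π_1 = 39/127, π_2 = 88/127

Solve πP = π with π_1 + π_2 = 1. From πP = π: π_1 · (1 − 11/13) + π_2 · 3/8 = π_1 ⇒ π_2 · 3/8 = π_1 · 11/13 ⇒ π_2/π_1 = (11/13)/(3/8) = 88/39. Together with π_1 + π_2 = 1:
  π_1 = (3/8)/(11/13 + 3/8) = (3/8)/(127/104) = 39/127,
  π_2 = (11/13)/(11/13 + 3/8) = (11/13)/(127/104) = 88/127.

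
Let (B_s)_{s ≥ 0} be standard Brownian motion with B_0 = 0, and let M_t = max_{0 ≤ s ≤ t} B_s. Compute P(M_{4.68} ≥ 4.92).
P(M_{4.68} ≥ 4.92) = 2·P(B_{4.68} ≥ 4.92) = 2(1 − Φ(4.92/√4.68)) ≈ 0.0229

By the reflection principle for Brownian motion, P(M_t ≥ a) = 2 · P(B_t ≥ a) for a ≥ 0. Since B_t ~ N(0, t), P(B_t ≥ 4.92) = 1 − Φ(4.92/√t) = 1 − Φ(4.92/√4.68) = 1 − Φ(2.2743). So
  P(M_{4.68} ≥ 4.92) = 2(1 − Φ(2.2743)) ≈ 0.0229.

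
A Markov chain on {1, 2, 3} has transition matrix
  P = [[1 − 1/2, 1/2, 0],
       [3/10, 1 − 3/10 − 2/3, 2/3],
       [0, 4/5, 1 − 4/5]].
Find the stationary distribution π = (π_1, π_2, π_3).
π = (18/73, 30/73, 25/73)

This is a birth-death chain on three states, which satisfies detailed balance: π_1 · P_{12} = π_2 · P_{21} and π_2 · P_{23} = π_3 · P_{32}.
From π_1 · 1/2 = π_2 · 3/10: π_2/π_1 = (1/2)/(3/10) = 5/3.
From π_2 · 2/3 = π_3 · 4/5: π_3/π_2 = (2/3)/(4/5) = 5/6.
Take π_1 proportional to 1; then unnormalized π = (1, 5/3, 25/18). Normalize by dividing by the sum 73/18:
  π = (18/73, 30/73, 25/73).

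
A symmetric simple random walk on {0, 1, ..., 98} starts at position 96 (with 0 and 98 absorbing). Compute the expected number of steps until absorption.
E[τ | X_0 = 96] = 192

Let v_k = E[τ | X_0 = k]. Boundary: v_0 = v_98 = 0. Recurrence: v_k = 1 + (v_{k-1} + v_{k+1})/2 for 1 ≤ k ≤ 97. The particular solution to v_k − (v_{k-1} + v_{k+1})/2 = 1 is v_k = −k^2. Adding homogeneous solution A + B k and matching boundaries gives v_k = k (98 − k). Substituting k = 96: v_96 = 96 · 2 = 192.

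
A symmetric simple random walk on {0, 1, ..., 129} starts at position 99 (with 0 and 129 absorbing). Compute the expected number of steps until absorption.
E[τ | X_0 = 99] = 2970

Let v_k = E[τ | X_0 = k]. Boundary: v_0 = v_129 = 0. Recurrence: v_k = 1 + (v_{k-1} + v_{k+1})/2 for 1 ≤ k ≤ 128. The particular solution to v_k − (v_{k-1} + v_{k+1})/2 = 1 is v_k = −k^2. Adding homogeneous solution A + B k and matching boundaries gives v_k = k (129 − k). Substituting k = 99: v_99 = 99 · 30 = 2970.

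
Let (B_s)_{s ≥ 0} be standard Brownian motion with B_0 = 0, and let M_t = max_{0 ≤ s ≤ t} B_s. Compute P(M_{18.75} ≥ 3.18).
P(M_{18.75} ≥ 3.18) = 2·P(B_{18.75} ≥ 3.18) = 2(1 − Φ(3.18/√18.75)) ≈ 0.4627

By the reflection principle for Brownian motion, P(M_t ≥ a) = 2 · P(B_t ≥ a) for a ≥ 0. Since B_t ~ N(0, t), P(B_t ≥ 3.18) = 1 − Φ(3.18/√t) = 1 − Φ(3.18/√18.75) = 1 − Φ(0.7344). So
  P(M_{18.75} ≥ 3.18) = 2(1 − Φ(0.7344)) ≈ 0.4627.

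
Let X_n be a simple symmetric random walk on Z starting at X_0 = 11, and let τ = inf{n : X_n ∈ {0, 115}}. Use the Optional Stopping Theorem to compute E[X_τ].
E[X_τ] = 11

X_n is a martingale and τ is a bounded-mean stopping time (indeed τ is finite a.s. with bounded expectation since the walk is in a bounded region). By the OST, E[X_τ] = E[X_0] = 11. Equivalently: E[X_τ] = 115 · P(hit 115 first) + 0 · P(hit 0 first) = 115 · (11/115) = 11.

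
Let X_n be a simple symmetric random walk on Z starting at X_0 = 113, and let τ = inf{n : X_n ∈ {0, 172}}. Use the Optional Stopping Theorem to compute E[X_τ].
E[X_τ] = 113

X_n is a martingale and τ is a bounded-mean stopping time (indeed τ is finite a.s. with bounded expectation since the walk is in a bounded region). By the OST, E[X_τ] = E[X_0] = 113. Equivalently: E[X_τ] = 172 · P(hit 172 first) + 0 · P(hit 0 first) = 172 · (113/172) = 113.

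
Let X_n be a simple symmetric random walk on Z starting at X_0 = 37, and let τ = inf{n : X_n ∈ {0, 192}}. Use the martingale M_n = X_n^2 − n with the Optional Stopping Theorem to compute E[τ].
E[τ] = 5735

M_n = X_n^2 − n is a martingale (since E[X_{n+1}^2 | F_n] = X_n^2 + 1). By OST (τ has finite mean in a bounded region), E[M_τ] = E[M_0] = X_0^2 − 0 = 37^2 = 1369. Also E[M_τ] = E[X_τ^2] − E[τ]. The walk exits at 0 or 192, with P(hit 192 first) = 37/192, so E[X_τ^2] = 192^2 · 37/192 + 0 = 7104. Thus E[τ] = E[X_τ^2] − E[M_τ] = 7104 − 1369 = 5735 = 37(192 − 37) = 5735.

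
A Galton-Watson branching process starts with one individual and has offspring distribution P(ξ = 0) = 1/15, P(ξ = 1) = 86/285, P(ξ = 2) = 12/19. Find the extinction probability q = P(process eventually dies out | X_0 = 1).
q = 19/180

The pgf is f(s) = 1/15 + 86/285·s + 12/19·s². The extinction probability q is the smallest fixed point of f in [0, 1]. Setting s = f(s):
  12/19·s² + (86/285 − 1)·s + 1/15 = 0
  12/19·s² − (1/15 + 12/19)·s + 1/15 = 0
which factors as (s − 1)·(12/19·s − 1/15) = 0, giving roots s = 1 and s = (1/15)/(12/19) = 19/180.
Mean offspring μ = 86/285 + 2·12/19 = 446/285 > 1 (supercritical), so q < 1. The extinction probability is the smaller root: q = (1/15)/(12/19) = 19/180.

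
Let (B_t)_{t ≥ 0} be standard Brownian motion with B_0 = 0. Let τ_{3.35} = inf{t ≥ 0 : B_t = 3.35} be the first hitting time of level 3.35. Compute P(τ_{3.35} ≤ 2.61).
P(τ_{3.35} ≤ 2.61) = 2(1 − Φ(3.35/√2.61)) = 2(1 − Φ(2.0736)) ≈ 0.0381

By the reflection principle for standard BM, P(τ_b ≤ t) = 2 · P(B_t ≥ b). Since B_t ~ N(0, t), P(B_t ≥ 3.35) = 1 − Φ(3.35/√t) = 1 − Φ(3.35/√2.61) = 1 − Φ(2.0736) ≈ 0.01906. Doubling: P(τ_{3.35} ≤ 2.61) ≈ 2 · 0.01906 = 0.03812 ≈ 0.0381.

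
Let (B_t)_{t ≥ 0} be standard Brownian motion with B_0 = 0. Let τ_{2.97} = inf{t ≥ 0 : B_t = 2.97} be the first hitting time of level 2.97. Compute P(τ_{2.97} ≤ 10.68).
P(τ_{2.97} ≤ 10.68) = 2(1 − Φ(2.97/√10.68)) = 2(1 − Φ(0.9088)) ≈ 0.3635

By the reflection principle for standard BM, P(τ_b ≤ t) = 2 · P(B_t ≥ b). Since B_t ~ N(0, t), P(B_t ≥ 2.97) = 1 − Φ(2.97/√t) = 1 − Φ(2.97/√10.68) = 1 − Φ(0.9088) ≈ 0.18173. Doubling: P(τ_{2.97} ≤ 10.68) ≈ 2 · 0.18173 = 0.36346 ≈ 0.3635.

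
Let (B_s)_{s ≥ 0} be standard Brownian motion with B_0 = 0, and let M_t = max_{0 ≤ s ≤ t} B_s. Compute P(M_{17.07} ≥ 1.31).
P(M_{17.07} ≥ 1.31) = 2·P(B_{17.07} ≥ 1.31) = 2(1 − Φ(1.31/√17.07)) ≈ 0.7512

By the reflection principle for Brownian motion, P(M_t ≥ a) = 2 · P(B_t ≥ a) for a ≥ 0. Since B_t ~ N(0, t), P(B_t ≥ 1.31) = 1 − Φ(1.31/√t) = 1 − Φ(1.31/√17.07) = 1 − Φ(0.3171). So
  P(M_{17.07} ≥ 1.31) = 2(1 − Φ(0.3171)) ≈ 0.7512.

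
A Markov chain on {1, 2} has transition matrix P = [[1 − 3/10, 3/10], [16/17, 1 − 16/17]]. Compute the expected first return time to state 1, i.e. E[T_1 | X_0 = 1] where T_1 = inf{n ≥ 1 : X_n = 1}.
E[T_1 | X_0 = 1] = 1/π_1 = 211/160

For an irreducible recurrent Markov chain with stationary distribution π, E[T_i | X_0 = i] = 1/π_i (Kac's formula). Here π_1 = (16/17)/(3/10 + 16/17) = (16/17)/(211/170) = 160/211, so E[T_1 | X_0 = 1] = 1/π_1 = (3/10 + 16/17)/(16/17) = (211/170)/(16/17) = 211/160.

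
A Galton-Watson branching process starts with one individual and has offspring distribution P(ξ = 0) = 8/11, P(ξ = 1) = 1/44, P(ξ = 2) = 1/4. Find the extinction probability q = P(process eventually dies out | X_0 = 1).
q = 1

Mean offspring μ = 0·8/11 + 1·1/44 + 2·1/4 = 23/44 ≤ 1. For μ ≤ 1 with offspring not concentrated at 1, the Galton-Watson process goes extinct almost surely, so q = 1.
(Algebraic check: The pgf is f(s) = 8/11 + 1/44·s + 1/4·s². The extinction probability q is the smallest fixed point of f in [0, 1]. Setting s = f(s):
  1/4·s² + (1/44 − 1)·s + 8/11 = 0
  1/4·s² − (8/11 + 1/4)·s + 8/11 = 0
which factors as (s − 1)·(1/4·s − 8/11) = 0, giving roots s = 1 and s = (8/11)/(1/4) = 32/11. Since 32/11 ≥ 1, the smallest root in [0, 1] is s = 1.)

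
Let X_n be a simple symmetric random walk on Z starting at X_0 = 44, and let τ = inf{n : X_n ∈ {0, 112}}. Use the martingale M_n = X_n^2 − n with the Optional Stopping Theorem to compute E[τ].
E[τ] = 2992

M_n = X_n^2 − n is a martingale (since E[X_{n+1}^2 | F_n] = X_n^2 + 1). By OST (τ has finite mean in a bounded region), E[M_τ] = E[M_0] = X_0^2 − 0 = 44^2 = 1936. Also E[M_τ] = E[X_τ^2] − E[τ]. The walk exits at 0 or 112, with P(hit 112 first) = 44/112, so E[X_τ^2] = 112^2 · 44/112 + 0 = 4928. Thus E[τ] = E[X_τ^2] − E[M_τ] = 4928 − 1936 = 2992 = 44(112 − 44) = 2992.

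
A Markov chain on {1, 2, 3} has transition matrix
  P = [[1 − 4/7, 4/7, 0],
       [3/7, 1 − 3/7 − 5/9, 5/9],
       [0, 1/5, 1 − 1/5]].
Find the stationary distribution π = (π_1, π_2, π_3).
π = (27/163, 36/163, 100/163)

This is a birth-death chain on three states, which satisfies detailed balance: π_1 · P_{12} = π_2 · P_{21} and π_2 · P_{23} = π_3 · P_{32}.
From π_1 · 4/7 = π_2 · 3/7: π_2/π_1 = (4/7)/(3/7) = 4/3.
From π_2 · 5/9 = π_3 · 1/5: π_3/π_2 = (5/9)/(1/5) = 25/9.
Take π_1 proportional to 1; then unnormalized π = (1, 4/3, 100/27). Normalize by dividing by the sum 163/27:
  π = (27/163, 36/163, 100/163).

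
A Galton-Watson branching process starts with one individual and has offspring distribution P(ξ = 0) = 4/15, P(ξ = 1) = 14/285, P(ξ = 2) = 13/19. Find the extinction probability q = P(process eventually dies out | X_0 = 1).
q = 76/195

The pgf is f(s) = 4/15 + 14/285·s + 13/19·s². The extinction probability q is the smallest fixed point of f in [0, 1]. Setting s = f(s):
  13/19·s² + (14/285 − 1)·s + 4/15 = 0
  13/19·s² − (4/15 + 13/19)·s + 4/15 = 0
which factors as (s − 1)·(13/19·s − 4/15) = 0, giving roots s = 1 and s = (4/15)/(13/19) = 76/195.
Mean offspring μ = 14/285 + 2·13/19 = 404/285 > 1 (supercritical), so q < 1. The extinction probability is the smaller root: q = (4/15)/(13/19) = 76/195.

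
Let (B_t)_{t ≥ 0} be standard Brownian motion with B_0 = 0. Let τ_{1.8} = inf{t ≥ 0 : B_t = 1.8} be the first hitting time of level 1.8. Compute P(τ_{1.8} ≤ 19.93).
P(τ_{1.8} ≤ 19.93) = 2(1 − Φ(1.8/√19.93)) = 2(1 − Φ(0.4032)) ≈ 0.6868

By the reflection principle for standard BM, P(τ_b ≤ t) = 2 · P(B_t ≥ b). Since B_t ~ N(0, t), P(B_t ≥ 1.8) = 1 − Φ(1.8/√t) = 1 − Φ(1.8/√19.93) = 1 − Φ(0.4032) ≈ 0.34340. Doubling: P(τ_{1.8} ≤ 19.93) ≈ 2 · 0.34340 = 0.68680 ≈ 0.6868.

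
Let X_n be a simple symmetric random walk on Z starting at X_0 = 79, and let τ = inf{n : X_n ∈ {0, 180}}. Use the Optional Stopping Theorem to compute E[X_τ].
E[X_τ] = 79

X_n is a martingale and τ is a bounded-mean stopping time (indeed τ is finite a.s. with bounded expectation since the walk is in a bounded region). By the OST, E[X_τ] = E[X_0] = 79. Equivalently: E[X_τ] = 180 · P(hit 180 first) + 0 · P(hit 0 first) = 180 · (79/180) = 79.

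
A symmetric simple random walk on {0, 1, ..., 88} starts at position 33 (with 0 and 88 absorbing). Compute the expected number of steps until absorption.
E[τ | X_0 = 33] = 1815

Let v_k = E[τ | X_0 = k]. Boundary: v_0 = v_88 = 0. Recurrence: v_k = 1 + (v_{k-1} + v_{k+1})/2 for 1 ≤ k ≤ 87. The particular solution to v_k − (v_{k-1} + v_{k+1})/2 = 1 is v_k = −k^2. Adding homogeneous solution A + B k and matching boundaries gives v_k = k (88 − k). Substituting k = 33: v_33 = 33 · 55 = 1815.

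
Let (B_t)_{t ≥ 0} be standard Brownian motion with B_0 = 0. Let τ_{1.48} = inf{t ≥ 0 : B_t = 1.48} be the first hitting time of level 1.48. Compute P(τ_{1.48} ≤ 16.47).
P(τ_{1.48} ≤ 16.47) = 2(1 − Φ(1.48/√16.47)) = 2(1 − Φ(0.3647)) ≈ 0.7153

By the reflection principle for standard BM, P(τ_b ≤ t) = 2 · P(B_t ≥ b). Since B_t ~ N(0, t), P(B_t ≥ 1.48) = 1 − Φ(1.48/√t) = 1 − Φ(1.48/√16.47) = 1 − Φ(0.3647) ≈ 0.35767. Doubling: P(τ_{1.48} ≤ 16.47) ≈ 2 · 0.35767 = 0.71534 ≈ 0.7153.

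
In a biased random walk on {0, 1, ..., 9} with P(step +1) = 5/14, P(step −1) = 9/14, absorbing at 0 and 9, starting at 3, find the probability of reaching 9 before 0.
P(hit 9 before 0) = (1 − (9/5)^3) / (1 − (9/5)^9) = 15625/638191

Let u_k denote P(reach 9 before 0 | start at k). Boundary: u_0 = 0, u_9 = 1. Recurrence: u_k = 5/14·u_{k+1} + 9/14·u_{k-1} for 1 ≤ k ≤ 8. Try u_k = A + B·r^k with r = q/p = (9/14)/(5/14) = 9/5. Substitution satisfies the recurrence; boundary conditions give:
  u_k = (1 − r^k) / (1 − r^N) = (1 − (9/5)^3) / (1 − (9/5)^9) = 15625/638191.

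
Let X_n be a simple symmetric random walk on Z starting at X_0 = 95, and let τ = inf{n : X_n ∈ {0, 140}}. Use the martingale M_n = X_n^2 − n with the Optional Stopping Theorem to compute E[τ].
E[τ] = 4275

M_n = X_n^2 − n is a martingale (since E[X_{n+1}^2 | F_n] = X_n^2 + 1). By OST (τ has finite mean in a bounded region), E[M_τ] = E[M_0] = X_0^2 − 0 = 95^2 = 9025. Also E[M_τ] = E[X_τ^2] − E[τ]. The walk exits at 0 or 140, with P(hit 140 first) = 95/140, so E[X_τ^2] = 140^2 · 95/140 + 0 = 13300. Thus E[τ] = E[X_τ^2] − E[M_τ] = 13300 − 9025 = 4275 = 95(140 − 95) = 4275.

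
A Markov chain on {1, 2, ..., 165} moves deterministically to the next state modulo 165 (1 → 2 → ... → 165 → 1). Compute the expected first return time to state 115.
E[T_115 | X_0 = 115] = 165

The chain cycles deterministically, so starting at state 115 it returns in exactly 165 steps. Equivalently, the stationary distribution is uniform π_j = 1/165 for every state j, so by Kac's formula E[T_115] = 1/π_115 = 165.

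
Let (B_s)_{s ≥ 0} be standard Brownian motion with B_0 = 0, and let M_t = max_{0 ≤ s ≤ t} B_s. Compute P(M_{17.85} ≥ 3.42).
P(M_{17.85} ≥ 3.42) = 2·P(B_{17.85} ≥ 3.42) = 2(1 − Φ(3.42/√17.85)) ≈ 0.4182

By the reflection principle for Brownian motion, P(M_t ≥ a) = 2 · P(B_t ≥ a) for a ≥ 0. Since B_t ~ N(0, t), P(B_t ≥ 3.42) = 1 − Φ(3.42/√t) = 1 − Φ(3.42/√17.85) = 1 − Φ(0.8095). So
  P(M_{17.85} ≥ 3.42) = 2(1 − Φ(0.8095)) ≈ 0.4182.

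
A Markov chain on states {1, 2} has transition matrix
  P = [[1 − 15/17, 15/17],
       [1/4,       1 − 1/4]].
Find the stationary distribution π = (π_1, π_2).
π_1 = 17/77, π_2 = 60/77

Solve πP = π with π_1 + π_2 = 1. From πP = π: π_1 · (1 − 15/17) + π_2 · 1/4 = π_1 ⇒ π_2 · 1/4 = π_1 · 15/17 ⇒ π_2/π_1 = (15/17)/(1/4) = 60/17. Together with π_1 + π_2 = 1:
  π_1 = (1/4)/(15/17 + 1/4) = (1/4)/(77/68) = 17/77,
  π_2 = (15/17)/(15/17 + 1/4) = (15/17)/(77/68) = 60/77.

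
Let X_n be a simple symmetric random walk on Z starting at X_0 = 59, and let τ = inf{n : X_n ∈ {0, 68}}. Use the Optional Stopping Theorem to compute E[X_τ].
E[X_τ] = 59

X_n is a martingale and τ is a bounded-mean stopping time (indeed τ is finite a.s. with bounded expectation since the walk is in a bounded region). By the OST, E[X_τ] = E[X_0] = 59. Equivalently: E[X_τ] = 68 · P(hit 68 first) + 0 · P(hit 0 first) = 68 · (59/68) = 59.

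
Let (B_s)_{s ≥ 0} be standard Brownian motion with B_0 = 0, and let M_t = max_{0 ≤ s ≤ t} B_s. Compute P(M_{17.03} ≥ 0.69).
P(M_{17.03} ≥ 0.69) = 2·P(B_{17.03} ≥ 0.69) = 2(1 − Φ(0.69/√17.03)) ≈ 0.8672

By the reflection principle for Brownian motion, P(M_t ≥ a) = 2 · P(B_t ≥ a) for a ≥ 0. Since B_t ~ N(0, t), P(B_t ≥ 0.69) = 1 − Φ(0.69/√t) = 1 − Φ(0.69/√17.03) = 1 − Φ(0.1672). So
  P(M_{17.03} ≥ 0.69) = 2(1 − Φ(0.1672)) ≈ 0.8672.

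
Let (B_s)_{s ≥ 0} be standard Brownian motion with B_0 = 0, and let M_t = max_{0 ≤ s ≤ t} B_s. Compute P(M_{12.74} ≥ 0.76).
P(M_{12.74} ≥ 0.76) = 2·P(B_{12.74} ≥ 0.76) = 2(1 − Φ(0.76/√12.74)) ≈ 0.8314

By the reflection principle for Brownian motion, P(M_t ≥ a) = 2 · P(B_t ≥ a) for a ≥ 0. Since B_t ~ N(0, t), P(B_t ≥ 0.76) = 1 − Φ(0.76/√t) = 1 − Φ(0.76/√12.74) = 1 − Φ(0.2129). So
  P(M_{12.74} ≥ 0.76) = 2(1 − Φ(0.2129)) ≈ 0.8314.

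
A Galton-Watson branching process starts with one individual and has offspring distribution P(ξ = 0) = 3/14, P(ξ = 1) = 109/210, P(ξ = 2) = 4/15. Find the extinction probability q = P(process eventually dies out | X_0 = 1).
q = 45/56

The pgf is f(s) = 3/14 + 109/210·s + 4/15·s². The extinction probability q is the smallest fixed point of f in [0, 1]. Setting s = f(s):
  4/15·s² + (109/210 − 1)·s + 3/14 = 0
  4/15·s² − (3/14 + 4/15)·s + 3/14 = 0
which factors as (s − 1)·(4/15·s − 3/14) = 0, giving roots s = 1 and s = (3/14)/(4/15) = 45/56.
Mean offspring μ = 109/210 + 2·4/15 = 221/210 > 1 (supercritical), so q < 1. The extinction probability is the smaller root: q = (3/14)/(4/15) = 45/56.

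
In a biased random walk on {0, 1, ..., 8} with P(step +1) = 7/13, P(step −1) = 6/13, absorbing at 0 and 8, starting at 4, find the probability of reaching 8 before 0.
P(hit 8 before 0) = (1 − (6/7)^4) / (1 − (6/7)^8) = 2401/3697

Let u_k denote P(reach 8 before 0 | start at k). Boundary: u_0 = 0, u_8 = 1. Recurrence: u_k = 7/13·u_{k+1} + 6/13·u_{k-1} for 1 ≤ k ≤ 7. Try u_k = A + B·r^k with r = q/p = (6/13)/(7/13) = 6/7. Substitution satisfies the recurrence; boundary conditions give:
  u_k = (1 − r^k) / (1 − r^N) = (1 − (6/7)^4) / (1 − (6/7)^8) = 2401/3697.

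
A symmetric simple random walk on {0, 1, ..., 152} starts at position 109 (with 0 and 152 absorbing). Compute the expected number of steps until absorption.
E[τ | X_0 = 109] = 4687

Let v_k = E[τ | X_0 = k]. Boundary: v_0 = v_152 = 0. Recurrence: v_k = 1 + (v_{k-1} + v_{k+1})/2 for 1 ≤ k ≤ 151. The particular solution to v_k − (v_{k-1} + v_{k+1})/2 = 1 is v_k = −k^2. Adding homogeneous solution A + B k and matching boundaries gives v_k = k (152 − k). Substituting k = 109: v_109 = 109 · 43 = 4687.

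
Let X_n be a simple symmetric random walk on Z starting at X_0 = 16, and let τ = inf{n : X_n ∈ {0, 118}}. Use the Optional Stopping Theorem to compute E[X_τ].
E[X_τ] = 16

X_n is a martingale and τ is a bounded-mean stopping time (indeed τ is finite a.s. with bounded expectation since the walk is in a bounded region). By the OST, E[X_τ] = E[X_0] = 16. Equivalently: E[X_τ] = 118 · P(hit 118 first) + 0 · P(hit 0 first) = 118 · (16/118) = 16.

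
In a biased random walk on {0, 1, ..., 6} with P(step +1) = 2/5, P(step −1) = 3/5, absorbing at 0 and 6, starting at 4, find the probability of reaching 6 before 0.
P(hit 6 before 0) = (1 − (3/2)^4) / (1 − (3/2)^6) = 52/133

Let u_k denote P(reach 6 before 0 | start at k). Boundary: u_0 = 0, u_6 = 1. Recurrence: u_k = 2/5·u_{k+1} + 3/5·u_{k-1} for 1 ≤ k ≤ 5. Try u_k = A + B·r^k with r = q/p = (3/5)/(2/5) = 3/2. Substitution satisfies the recurrence; boundary conditions give:
  u_k = (1 − r^k) / (1 − r^N) = (1 − (3/2)^4) / (1 − (3/2)^6) = 52/133.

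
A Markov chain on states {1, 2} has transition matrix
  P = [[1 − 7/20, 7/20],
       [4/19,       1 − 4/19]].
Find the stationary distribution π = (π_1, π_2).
π_1 = 80/213, π_2 = 133/213

Solve πP = π with π_1 + π_2 = 1. From πP = π: π_1 · (1 − 7/20) + π_2 · 4/19 = π_1 ⇒ π_2 · 4/19 = π_1 · 7/20 ⇒ π_2/π_1 = (7/20)/(4/19) = 133/80. Together with π_1 + π_2 = 1:
  π_1 = (4/19)/(7/20 + 4/19) = (4/19)/(213/380) = 80/213,
  π_2 = (7/20)/(7/20 + 4/19) = (7/20)/(213/380) = 133/213.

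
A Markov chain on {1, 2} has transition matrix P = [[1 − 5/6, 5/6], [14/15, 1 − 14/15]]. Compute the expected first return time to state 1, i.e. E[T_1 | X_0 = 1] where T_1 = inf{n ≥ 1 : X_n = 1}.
E[T_1 | X_0 = 1] = 1/π_1 = 53/28

For an irreducible recurrent Markov chain with stationary distribution π, E[T_i | X_0 = i] = 1/π_i (Kac's formula). Here π_1 = (14/15)/(5/6 + 14/15) = (14/15)/(53/30) = 28/53, so E[T_1 | X_0 = 1] = 1/π_1 = (5/6 + 14/15)/(14/15) = (53/30)/(14/15) = 53/28.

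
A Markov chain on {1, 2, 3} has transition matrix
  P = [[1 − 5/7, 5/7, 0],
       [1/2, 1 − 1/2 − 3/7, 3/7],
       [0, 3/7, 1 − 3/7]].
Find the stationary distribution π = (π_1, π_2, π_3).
π = (7/27, 10/27, 10/27)

This is a birth-death chain on three states, which satisfies detailed balance: π_1 · P_{12} = π_2 · P_{21} and π_2 · P_{23} = π_3 · P_{32}.
From π_1 · 5/7 = π_2 · 1/2: π_2/π_1 = (5/7)/(1/2) = 10/7.
From π_2 · 3/7 = π_3 · 3/7: π_3/π_2 = (3/7)/(3/7) = 1.
Take π_1 proportional to 1; then unnormalized π = (1, 10/7, 10/7). Normalize by dividing by the sum 27/7:
  π = (7/27, 10/27, 10/27).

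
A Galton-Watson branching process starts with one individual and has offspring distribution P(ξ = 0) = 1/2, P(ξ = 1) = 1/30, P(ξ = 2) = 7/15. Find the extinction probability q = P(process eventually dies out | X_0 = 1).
q = 1

Mean offspring μ = 0·1/2 + 1·1/30 + 2·7/15 = 29/30 ≤ 1. For μ ≤ 1 with offspring not concentrated at 1, the Galton-Watson process goes extinct almost surely, so q = 1.
(Algebraic check: The pgf is f(s) = 1/2 + 1/30·s + 7/15·s². The extinction probability q is the smallest fixed point of f in [0, 1]. Setting s = f(s):
  7/15·s² + (1/30 − 1)·s + 1/2 = 0
  7/15·s² − (1/2 + 7/15)·s + 1/2 = 0
which factors as (s − 1)·(7/15·s − 1/2) = 0, giving roots s = 1 and s = (1/2)/(7/15) = 15/14. Since 15/14 ≥ 1, the smallest root in [0, 1] is s = 1.)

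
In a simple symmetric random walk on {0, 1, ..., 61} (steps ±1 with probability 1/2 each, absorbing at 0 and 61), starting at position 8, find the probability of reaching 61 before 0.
P(hit 61 before 0) = 8/61

Let u_k = P(hit 61 before 0 | start at k). Then u_0 = 0, u_61 = 1, and u_k = u_{k-1}/2 + u_{k+1}/2 for 1 ≤ k ≤ 60. This harmonic recurrence is solved by u_k = k/61, giving u_8 = 8/61.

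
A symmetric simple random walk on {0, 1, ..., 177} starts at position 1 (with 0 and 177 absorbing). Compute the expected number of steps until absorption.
E[τ | X_0 = 1] = 176

Let v_k = E[τ | X_0 = k]. Boundary: v_0 = v_177 = 0. Recurrence: v_k = 1 + (v_{k-1} + v_{k+1})/2 for 1 ≤ k ≤ 176. The particular solution to v_k − (v_{k-1} + v_{k+1})/2 = 1 is v_k = −k^2. Adding homogeneous solution A + B k and matching boundaries gives v_k = k (177 − k). Substituting k = 1: v_1 = 1 · 176 = 176.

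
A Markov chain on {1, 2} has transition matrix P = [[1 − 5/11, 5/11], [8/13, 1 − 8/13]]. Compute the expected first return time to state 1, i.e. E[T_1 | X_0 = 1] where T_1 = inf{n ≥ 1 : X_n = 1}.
E[T_1 | X_0 = 1] = 1/π_1 = 153/88

For an irreducible recurrent Markov chain with stationary distribution π, E[T_i | X_0 = i] = 1/π_i (Kac's formula). Here π_1 = (8/13)/(5/11 + 8/13) = (8/13)/(153/143) = 88/153, so E[T_1 | X_0 = 1] = 1/π_1 = (5/11 + 8/13)/(8/13) = (153/143)/(8/13) = 153/88.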